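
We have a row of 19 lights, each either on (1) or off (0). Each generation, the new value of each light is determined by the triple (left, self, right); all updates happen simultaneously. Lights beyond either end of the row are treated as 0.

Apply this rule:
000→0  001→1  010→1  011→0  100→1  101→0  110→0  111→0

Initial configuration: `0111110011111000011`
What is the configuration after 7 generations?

generation 1: 1000001100000100100
generation 2: 1100010010001111110
generation 3: 0010111111010000001
generation 4: 0110000000011000011
generation 5: 1001000000100100100
generation 6: 1111100001111111110
generation 7: 0000010010000000001

0000010010000000001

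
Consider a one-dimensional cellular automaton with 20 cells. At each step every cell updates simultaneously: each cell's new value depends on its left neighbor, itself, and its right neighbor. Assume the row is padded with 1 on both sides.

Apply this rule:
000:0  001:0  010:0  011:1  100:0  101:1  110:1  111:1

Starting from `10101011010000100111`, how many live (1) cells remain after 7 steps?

12

11010111100000000111
11101111100000000111
11111111100000000111
11111111100000000111  (fixed point — unchanged through step 7)
count of 1: 12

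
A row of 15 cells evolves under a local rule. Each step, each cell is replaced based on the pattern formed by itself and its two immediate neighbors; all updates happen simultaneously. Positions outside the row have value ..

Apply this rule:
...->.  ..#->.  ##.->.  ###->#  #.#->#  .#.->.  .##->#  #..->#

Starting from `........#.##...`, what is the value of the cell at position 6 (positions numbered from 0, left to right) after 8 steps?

step 1: .........##.#..
step 2: .........#.#.#.
step 3: ..........#.#.#
step 4: ...........#.#.
step 5: ............#.#
step 6: .............#.
step 7: ..............#
step 8: ...............
position 6 holds .

.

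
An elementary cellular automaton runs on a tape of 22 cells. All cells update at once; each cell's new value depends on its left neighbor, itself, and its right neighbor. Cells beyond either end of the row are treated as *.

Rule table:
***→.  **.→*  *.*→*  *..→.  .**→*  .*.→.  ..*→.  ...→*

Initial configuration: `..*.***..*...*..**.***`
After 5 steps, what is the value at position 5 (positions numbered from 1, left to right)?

*

step 1: ...**.*....*....****..
step 2: .*.***..**...**.*..*..
step 3: *.**.*..**.*.***......
step 4: *****...***.**.*.****.
step 5: ....*.*.*.*****.**..**
position 5 holds *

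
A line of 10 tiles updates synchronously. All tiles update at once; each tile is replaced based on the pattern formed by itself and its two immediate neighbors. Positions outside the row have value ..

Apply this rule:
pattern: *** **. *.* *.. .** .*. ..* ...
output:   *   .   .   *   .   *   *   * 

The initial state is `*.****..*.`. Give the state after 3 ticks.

.*.****..*

*..**.****
***....**.
.*.****..*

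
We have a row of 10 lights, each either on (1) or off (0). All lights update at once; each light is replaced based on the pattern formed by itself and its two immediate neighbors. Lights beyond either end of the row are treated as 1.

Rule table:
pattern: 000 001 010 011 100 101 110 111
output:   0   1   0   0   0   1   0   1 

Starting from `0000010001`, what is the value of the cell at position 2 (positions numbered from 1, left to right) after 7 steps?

step 1: 0000100010
step 2: 0001000101
step 3: 0010001010
step 4: 0100010101
step 5: 1000101010
step 6: 0001010101
step 7: 0010101010
position 2 holds 0

0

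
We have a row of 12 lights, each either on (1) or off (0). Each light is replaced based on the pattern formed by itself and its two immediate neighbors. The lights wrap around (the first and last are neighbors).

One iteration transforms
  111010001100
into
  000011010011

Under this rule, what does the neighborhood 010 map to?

At position 4 the neighborhood is 010; the next row has 1 there.

1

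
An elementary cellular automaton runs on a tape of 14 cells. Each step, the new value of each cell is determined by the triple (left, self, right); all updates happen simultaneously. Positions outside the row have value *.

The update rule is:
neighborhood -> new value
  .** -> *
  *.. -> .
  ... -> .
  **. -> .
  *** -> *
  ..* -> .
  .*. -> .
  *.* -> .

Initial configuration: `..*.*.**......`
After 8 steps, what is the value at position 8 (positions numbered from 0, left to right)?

.

step 1: ......*.......
step 2: ..............
step 3: ..............  (fixed point — unchanged through step 8)
position 8 holds .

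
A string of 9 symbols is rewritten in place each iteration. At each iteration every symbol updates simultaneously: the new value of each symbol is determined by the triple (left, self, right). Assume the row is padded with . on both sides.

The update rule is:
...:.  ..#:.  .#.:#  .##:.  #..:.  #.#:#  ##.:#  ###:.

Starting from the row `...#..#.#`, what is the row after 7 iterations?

...#....#

...#..###
...#....#
...#....#  (fixed point — unchanged through iteration 7)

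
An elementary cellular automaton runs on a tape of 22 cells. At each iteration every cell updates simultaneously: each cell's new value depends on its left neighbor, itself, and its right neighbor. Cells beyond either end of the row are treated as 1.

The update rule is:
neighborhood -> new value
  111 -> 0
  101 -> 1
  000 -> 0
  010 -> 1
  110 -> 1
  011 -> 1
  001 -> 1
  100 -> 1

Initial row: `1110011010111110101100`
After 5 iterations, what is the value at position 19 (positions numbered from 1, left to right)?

0

0011111111100011111111
1110000000110110000000
0011000001111111000001
1111100011000001100011
0000110111100011110110
position 19 holds 0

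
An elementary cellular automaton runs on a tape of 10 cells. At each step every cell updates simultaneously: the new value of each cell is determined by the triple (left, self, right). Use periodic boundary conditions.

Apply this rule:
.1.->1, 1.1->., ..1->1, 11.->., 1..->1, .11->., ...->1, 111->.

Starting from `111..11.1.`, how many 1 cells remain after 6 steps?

8

...11...1.
111..11111
...11.....
111..11111  (repeats step 2; period 2)
step 6: 111..11111
count of 1: 8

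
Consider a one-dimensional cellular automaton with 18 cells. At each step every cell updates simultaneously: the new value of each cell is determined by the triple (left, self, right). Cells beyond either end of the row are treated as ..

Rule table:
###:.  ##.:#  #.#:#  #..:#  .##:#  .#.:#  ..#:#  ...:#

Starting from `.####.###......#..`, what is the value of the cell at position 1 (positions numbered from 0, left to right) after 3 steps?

##..###.##########
#####.###........#
#...###.##########
position 1 holds .

.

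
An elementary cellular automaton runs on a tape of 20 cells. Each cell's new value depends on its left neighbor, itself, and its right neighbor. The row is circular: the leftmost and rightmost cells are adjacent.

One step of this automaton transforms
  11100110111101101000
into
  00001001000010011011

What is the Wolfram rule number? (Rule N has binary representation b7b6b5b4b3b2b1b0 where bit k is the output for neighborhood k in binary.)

position 1: 111 → 0  (bit 7 = 0)
position 2: 110 → 0  (bit 6 = 0)
position 7: 101 → 1  (bit 5 = 1)
position 3: 100 → 0  (bit 4 = 0)
position 0: 011 → 0  (bit 3 = 0)
position 16: 010 → 1  (bit 2 = 1)
position 4: 001 → 1  (bit 1 = 1)
position 18: 000 → 1  (bit 0 = 1)
bits b7..b0 = 00100111 = 39

39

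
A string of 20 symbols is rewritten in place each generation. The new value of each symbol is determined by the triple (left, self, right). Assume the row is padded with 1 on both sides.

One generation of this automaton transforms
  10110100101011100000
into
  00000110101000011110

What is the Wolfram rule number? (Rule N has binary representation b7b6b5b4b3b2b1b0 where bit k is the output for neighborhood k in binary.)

21

position 13: 111 → 0  (bit 7 = 0)
position 0: 110 → 0  (bit 6 = 0)
position 1: 101 → 0  (bit 5 = 0)
position 6: 100 → 1  (bit 4 = 1)
position 2: 011 → 0  (bit 3 = 0)
position 5: 010 → 1  (bit 2 = 1)
position 7: 001 → 0  (bit 1 = 0)
position 16: 000 → 1  (bit 0 = 1)
bits b7..b0 = 00010101 = 21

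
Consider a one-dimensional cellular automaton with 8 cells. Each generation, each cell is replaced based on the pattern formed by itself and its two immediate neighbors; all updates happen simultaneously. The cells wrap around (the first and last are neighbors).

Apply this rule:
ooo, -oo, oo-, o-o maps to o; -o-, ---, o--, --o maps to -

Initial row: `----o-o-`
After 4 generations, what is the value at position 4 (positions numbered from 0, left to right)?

-----o--
--------
--------  (fixed point — unchanged through generation 4)
position 4 holds -

-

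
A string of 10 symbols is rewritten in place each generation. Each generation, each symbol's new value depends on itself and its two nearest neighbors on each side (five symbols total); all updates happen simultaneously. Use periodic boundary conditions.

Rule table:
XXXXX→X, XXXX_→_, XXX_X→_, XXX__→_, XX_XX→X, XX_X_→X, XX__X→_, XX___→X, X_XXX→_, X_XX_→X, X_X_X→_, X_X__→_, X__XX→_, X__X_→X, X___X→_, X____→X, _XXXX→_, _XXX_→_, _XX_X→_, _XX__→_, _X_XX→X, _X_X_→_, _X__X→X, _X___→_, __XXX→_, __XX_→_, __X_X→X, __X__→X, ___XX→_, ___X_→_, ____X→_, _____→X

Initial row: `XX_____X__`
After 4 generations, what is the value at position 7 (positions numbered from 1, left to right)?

_

__XXX__XX_
_________X
_XXXXXX__X
X__XX___XX
position 7 holds _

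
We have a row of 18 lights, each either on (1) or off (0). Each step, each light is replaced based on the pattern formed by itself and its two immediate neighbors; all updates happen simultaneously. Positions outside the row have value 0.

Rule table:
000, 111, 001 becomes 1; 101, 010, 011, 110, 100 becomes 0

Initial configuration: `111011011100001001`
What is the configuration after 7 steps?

010000001001110010
100111110010100100
001011100100001001
110001001001110010
000110010010100100
111000100100001001
010011001001110010

010011001001110010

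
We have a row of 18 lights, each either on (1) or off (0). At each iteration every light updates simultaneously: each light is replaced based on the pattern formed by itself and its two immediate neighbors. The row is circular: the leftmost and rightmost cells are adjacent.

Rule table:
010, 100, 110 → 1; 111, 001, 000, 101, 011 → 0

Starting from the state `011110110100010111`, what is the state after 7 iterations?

000010010110010001
100011010011011001
110001011001001100
011001001101100110
001101100100110011
100100110110011001
110110010011001100

110110010011001100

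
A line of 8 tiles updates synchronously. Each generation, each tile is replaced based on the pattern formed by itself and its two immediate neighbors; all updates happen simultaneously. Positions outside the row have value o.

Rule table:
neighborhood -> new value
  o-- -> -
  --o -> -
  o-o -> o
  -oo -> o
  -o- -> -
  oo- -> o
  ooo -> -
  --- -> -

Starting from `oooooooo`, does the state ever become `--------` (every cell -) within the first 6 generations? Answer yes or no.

yes

generation 1: --------
all cells are - at generation 1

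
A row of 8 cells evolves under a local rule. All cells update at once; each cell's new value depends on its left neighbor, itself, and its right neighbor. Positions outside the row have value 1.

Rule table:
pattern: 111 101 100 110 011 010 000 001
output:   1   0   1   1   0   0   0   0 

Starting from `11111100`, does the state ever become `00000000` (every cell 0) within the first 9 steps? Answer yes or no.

11111110
11111110  (fixed point — unchanged through step 9)
step 9 is 11111110, still not uniform 0

no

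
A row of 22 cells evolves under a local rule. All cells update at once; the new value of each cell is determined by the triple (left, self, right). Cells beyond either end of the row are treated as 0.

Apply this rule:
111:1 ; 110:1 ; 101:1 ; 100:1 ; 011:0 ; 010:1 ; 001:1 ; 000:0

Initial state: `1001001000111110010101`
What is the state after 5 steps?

0110111111111101111111

1111111101011111111111
0111111111101111111111
1011111111110111111111
1101111111111011111111
0110111111111101111111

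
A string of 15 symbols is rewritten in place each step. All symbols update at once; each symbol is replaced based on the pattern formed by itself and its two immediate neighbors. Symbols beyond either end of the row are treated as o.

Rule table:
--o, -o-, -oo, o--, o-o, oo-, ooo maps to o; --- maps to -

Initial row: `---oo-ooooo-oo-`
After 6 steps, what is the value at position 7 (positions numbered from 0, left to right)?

o

o-ooooooooooooo
ooooooooooooooo
ooooooooooooooo  (fixed point — unchanged through step 6)
position 7 holds o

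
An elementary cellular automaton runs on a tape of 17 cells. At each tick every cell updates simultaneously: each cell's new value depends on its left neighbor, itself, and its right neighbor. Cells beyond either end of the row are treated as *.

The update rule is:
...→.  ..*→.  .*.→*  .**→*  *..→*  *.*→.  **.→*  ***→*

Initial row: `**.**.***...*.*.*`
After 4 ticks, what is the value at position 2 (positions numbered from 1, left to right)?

**.**.****..*.*.*
**.**.*****.*.*.*
**.**.*****.*.*.*  (fixed point — unchanged through tick 4)
position 2 holds *

*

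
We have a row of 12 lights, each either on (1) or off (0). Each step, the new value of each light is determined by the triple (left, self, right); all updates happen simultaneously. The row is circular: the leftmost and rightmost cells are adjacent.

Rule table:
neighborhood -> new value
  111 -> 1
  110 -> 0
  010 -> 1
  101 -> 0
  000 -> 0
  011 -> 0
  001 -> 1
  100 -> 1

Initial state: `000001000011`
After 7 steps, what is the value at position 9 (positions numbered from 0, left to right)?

0

100011100100
110101011111
100101001111
011101110111
001000100010
011101110111  (repeats step 4; period 2)
step 7: 001000100010
position 9 holds 0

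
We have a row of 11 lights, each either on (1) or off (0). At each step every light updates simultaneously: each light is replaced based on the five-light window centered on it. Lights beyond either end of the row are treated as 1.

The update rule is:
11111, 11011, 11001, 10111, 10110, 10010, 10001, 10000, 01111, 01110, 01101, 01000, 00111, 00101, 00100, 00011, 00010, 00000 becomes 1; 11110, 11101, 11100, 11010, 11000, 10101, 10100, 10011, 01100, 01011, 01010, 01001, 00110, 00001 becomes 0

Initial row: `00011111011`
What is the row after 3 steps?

step 1: 01111100111
step 2: 11110010111
step 3: 11001110111

11001110111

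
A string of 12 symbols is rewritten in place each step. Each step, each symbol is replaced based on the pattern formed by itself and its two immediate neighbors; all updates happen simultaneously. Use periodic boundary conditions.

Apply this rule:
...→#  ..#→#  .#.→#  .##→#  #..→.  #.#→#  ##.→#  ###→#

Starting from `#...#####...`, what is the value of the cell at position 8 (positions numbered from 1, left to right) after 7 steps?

#

step 1: #.#######.##
step 2: ############
step 3: ############  (fixed point — unchanged through step 7)
position 8 holds #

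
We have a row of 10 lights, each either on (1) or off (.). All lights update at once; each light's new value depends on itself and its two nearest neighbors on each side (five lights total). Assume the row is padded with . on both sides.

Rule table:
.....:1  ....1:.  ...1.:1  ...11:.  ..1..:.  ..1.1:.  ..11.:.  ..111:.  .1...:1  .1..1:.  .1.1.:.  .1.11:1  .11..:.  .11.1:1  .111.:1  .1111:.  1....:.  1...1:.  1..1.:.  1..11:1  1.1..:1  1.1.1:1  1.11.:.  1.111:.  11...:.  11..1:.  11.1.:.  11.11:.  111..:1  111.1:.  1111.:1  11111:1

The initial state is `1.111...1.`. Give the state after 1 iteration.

.1.11..1.1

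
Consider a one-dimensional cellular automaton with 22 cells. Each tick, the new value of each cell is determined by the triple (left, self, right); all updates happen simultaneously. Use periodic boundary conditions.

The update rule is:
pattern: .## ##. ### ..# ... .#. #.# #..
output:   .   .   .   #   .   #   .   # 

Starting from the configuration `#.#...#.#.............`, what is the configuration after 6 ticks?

..#...#.......#.#.....

#.##.##.##...........#
..........#.........#.
.........###.......###
#.......#...#.....#...
##.....###.###...###.#
..#...#.......#.#.....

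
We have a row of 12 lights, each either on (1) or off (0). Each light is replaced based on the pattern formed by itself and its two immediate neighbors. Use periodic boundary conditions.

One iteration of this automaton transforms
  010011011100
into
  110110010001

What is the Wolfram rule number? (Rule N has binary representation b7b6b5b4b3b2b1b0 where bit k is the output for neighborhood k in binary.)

15

position 8: 111 → 0  (bit 7 = 0)
position 5: 110 → 0  (bit 6 = 0)
position 6: 101 → 0  (bit 5 = 0)
position 2: 100 → 0  (bit 4 = 0)
position 4: 011 → 1  (bit 3 = 1)
position 1: 010 → 1  (bit 2 = 1)
position 0: 001 → 1  (bit 1 = 1)
position 11: 000 → 1  (bit 0 = 1)
bits b7..b0 = 00001111 = 15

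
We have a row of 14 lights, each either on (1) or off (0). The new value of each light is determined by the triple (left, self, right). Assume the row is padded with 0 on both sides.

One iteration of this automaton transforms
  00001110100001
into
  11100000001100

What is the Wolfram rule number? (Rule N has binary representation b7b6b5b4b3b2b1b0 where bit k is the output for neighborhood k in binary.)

position 5: 111 → 0  (bit 7 = 0)
position 6: 110 → 0  (bit 6 = 0)
position 7: 101 → 0  (bit 5 = 0)
position 9: 100 → 0  (bit 4 = 0)
position 4: 011 → 0  (bit 3 = 0)
position 8: 010 → 0  (bit 2 = 0)
position 3: 001 → 0  (bit 1 = 0)
position 0: 000 → 1  (bit 0 = 1)
bits b7..b0 = 00000001 = 1

1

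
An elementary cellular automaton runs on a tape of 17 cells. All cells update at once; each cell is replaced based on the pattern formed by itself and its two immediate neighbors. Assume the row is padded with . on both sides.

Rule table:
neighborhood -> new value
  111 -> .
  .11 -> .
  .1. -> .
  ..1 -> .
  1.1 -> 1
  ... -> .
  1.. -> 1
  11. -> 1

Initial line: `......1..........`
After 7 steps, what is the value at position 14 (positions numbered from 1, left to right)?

step 1: .......1.........
step 2: ........1........
step 3: .........1.......
step 4: ..........1......
step 5: ...........1.....
step 6: ............1....
step 7: .............1...
position 14 holds 1

1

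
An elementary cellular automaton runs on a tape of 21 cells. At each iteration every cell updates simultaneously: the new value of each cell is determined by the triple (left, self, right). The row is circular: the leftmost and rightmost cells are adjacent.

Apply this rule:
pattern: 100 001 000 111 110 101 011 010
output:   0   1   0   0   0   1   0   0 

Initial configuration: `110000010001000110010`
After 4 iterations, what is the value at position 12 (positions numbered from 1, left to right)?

1

000000100010001000101
000001000100010001010
000010001000100010100
000100010001000101000
position 12 holds 1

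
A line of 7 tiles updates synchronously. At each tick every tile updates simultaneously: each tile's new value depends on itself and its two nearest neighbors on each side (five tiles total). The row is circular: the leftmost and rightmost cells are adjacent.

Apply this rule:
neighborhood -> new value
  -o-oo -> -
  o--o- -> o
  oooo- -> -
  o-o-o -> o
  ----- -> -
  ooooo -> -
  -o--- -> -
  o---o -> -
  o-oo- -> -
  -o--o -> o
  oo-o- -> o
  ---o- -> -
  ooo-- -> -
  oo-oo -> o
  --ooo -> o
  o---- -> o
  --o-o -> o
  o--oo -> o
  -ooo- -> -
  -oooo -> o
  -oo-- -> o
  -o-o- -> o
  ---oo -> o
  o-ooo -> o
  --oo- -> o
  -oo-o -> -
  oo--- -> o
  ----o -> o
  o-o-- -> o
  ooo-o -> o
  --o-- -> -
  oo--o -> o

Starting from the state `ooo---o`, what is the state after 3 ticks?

oo-oooo

o--o-oo
-ooo-o-
oo-oooo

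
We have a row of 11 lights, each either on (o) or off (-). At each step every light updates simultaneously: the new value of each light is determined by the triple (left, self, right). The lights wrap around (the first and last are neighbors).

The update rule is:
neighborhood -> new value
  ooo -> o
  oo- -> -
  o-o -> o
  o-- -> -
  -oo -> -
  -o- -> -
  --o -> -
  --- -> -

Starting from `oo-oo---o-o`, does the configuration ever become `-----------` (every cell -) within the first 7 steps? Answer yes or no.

o-o------o-
-o--------o
o----------
-----------
all cells are - at step 4

yes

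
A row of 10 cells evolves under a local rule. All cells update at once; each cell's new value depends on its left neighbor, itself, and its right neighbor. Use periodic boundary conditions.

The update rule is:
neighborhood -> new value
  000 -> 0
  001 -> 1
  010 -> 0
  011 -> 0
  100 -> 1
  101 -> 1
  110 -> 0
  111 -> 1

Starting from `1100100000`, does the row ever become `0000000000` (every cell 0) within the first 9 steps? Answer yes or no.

step 1: 0011010001
step 2: 1100101010
step 3: 0011010101
step 4: 1100101010  (repeats step 2; period 2)
step 9: 0011010101
step 9 is 0011010101, still not uniform 0

no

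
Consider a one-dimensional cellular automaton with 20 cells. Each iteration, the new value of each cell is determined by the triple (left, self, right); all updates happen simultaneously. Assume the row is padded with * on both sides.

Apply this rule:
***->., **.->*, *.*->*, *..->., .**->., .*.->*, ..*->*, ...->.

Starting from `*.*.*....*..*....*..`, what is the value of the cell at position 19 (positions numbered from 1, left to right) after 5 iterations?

.

*****...**.**...**.*
....*..*.**.*..*.**.
...**.***.***.***.**
..*.**..**..**..**..
.***.*.*.*.*.*.*.*.*
position 19 holds .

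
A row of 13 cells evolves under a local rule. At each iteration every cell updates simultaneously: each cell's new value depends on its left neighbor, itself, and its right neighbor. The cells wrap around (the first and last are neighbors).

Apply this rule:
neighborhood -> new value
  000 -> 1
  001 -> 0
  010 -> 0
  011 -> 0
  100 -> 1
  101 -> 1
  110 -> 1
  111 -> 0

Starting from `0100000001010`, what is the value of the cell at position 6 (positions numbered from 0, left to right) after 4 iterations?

1

0011111100101
1000000110010
0111110011001
1000011001100
position 6 holds 1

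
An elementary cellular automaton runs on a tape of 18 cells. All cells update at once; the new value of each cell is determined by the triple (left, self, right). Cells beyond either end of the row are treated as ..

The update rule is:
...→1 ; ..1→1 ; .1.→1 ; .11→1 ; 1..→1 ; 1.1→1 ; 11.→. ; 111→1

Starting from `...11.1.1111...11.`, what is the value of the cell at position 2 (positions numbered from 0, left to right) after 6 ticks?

1111.111111.1111.1
111.111111.1111.11
11.111111.1111.11.
1.111111.1111.11.1
1111111.1111.11.11
111111.1111.11.11.
position 2 holds 1

1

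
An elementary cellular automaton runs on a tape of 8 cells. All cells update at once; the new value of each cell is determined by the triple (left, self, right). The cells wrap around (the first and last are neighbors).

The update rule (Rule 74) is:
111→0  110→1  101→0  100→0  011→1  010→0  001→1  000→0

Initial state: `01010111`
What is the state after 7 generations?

00000001

00000101
00001000
00010000
00100000
01000000
10000000
00000001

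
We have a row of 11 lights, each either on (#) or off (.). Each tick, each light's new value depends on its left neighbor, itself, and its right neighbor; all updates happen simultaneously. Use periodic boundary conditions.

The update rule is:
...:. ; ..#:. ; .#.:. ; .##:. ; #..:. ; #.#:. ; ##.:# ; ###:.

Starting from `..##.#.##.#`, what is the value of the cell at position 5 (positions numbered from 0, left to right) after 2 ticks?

.

...#....#..
...........
position 5 holds .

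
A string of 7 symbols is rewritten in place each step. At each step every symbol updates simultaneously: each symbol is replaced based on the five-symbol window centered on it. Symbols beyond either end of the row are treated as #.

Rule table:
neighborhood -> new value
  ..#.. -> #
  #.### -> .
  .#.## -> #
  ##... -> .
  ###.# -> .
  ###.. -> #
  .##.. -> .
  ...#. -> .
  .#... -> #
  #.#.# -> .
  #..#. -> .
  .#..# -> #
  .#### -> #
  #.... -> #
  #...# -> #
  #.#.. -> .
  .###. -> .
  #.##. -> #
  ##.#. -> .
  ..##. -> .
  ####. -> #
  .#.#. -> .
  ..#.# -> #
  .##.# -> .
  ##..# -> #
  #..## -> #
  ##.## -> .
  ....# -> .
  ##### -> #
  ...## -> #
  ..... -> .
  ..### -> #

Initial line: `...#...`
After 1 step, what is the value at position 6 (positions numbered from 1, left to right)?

.#.####
position 6 holds #

#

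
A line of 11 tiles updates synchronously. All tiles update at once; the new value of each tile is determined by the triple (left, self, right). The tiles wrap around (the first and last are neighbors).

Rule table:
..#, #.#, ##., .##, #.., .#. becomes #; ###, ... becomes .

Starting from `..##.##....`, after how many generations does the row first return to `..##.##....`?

generation 1: .#######...
generation 2: ##.....##..
generation 3: ###...#####
generation 4: ..##.##....

4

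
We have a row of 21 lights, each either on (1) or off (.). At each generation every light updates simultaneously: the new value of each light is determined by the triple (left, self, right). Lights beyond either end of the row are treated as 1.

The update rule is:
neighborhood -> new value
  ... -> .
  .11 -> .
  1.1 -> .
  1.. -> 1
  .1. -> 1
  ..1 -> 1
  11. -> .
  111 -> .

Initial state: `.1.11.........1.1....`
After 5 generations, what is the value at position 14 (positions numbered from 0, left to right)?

1

generation 1: .1...1.......11.11..1
generation 2: .11.111.....1.....11.
generation 3: .......1...111...1...
generation 4: 1.....111.1...1.111.1
generation 5: .1...1....11.11......
position 14 holds 1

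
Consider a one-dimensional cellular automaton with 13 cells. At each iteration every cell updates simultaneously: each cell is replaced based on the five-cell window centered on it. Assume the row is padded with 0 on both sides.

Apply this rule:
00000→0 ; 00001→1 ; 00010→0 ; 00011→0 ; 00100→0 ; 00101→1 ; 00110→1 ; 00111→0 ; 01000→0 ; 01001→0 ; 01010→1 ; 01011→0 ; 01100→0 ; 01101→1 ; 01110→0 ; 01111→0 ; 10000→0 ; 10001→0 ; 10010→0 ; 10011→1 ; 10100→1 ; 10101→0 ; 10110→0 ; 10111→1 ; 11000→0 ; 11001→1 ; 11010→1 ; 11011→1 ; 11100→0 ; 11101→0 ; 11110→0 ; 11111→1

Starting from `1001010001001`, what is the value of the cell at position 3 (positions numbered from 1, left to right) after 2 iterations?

0001110000000
0100000000000
position 3 holds 0

0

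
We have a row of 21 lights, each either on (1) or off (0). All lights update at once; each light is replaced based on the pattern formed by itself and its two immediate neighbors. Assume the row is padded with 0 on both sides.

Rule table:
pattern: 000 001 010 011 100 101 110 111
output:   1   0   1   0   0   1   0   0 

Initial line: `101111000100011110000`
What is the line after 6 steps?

110000010101000000111
000111011111011110000
110000100000100000111
000110101110101110000
110001110001110000111
000100000100000110000

000100000100000110000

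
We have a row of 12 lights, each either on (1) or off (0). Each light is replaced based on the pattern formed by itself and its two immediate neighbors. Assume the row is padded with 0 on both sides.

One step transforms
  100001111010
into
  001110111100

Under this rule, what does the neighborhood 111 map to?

At position 6 the neighborhood is 111; the next row has 1 there.

1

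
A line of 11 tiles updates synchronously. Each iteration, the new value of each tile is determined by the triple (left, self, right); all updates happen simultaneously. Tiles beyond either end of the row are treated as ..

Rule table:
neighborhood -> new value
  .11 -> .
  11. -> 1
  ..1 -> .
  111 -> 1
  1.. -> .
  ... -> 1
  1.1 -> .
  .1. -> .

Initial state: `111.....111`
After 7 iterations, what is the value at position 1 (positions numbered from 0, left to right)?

1

.11.111..11
..1..11...1
1.....1.1..
..111.....1
1..11.111..
....1..11.1
111.....1..
position 1 holds 1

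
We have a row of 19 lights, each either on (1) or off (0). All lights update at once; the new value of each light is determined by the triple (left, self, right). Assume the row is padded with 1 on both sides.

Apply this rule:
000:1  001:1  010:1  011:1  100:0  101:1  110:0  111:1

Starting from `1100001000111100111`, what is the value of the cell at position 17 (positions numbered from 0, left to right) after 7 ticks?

1

tick 1: 1001111011111001111
tick 2: 0011110111110011111
tick 3: 0111101111100111111
tick 4: 1111011111001111111
tick 5: 1110111110011111111
tick 6: 1101111100111111111
tick 7: 1011111001111111111
position 17 holds 1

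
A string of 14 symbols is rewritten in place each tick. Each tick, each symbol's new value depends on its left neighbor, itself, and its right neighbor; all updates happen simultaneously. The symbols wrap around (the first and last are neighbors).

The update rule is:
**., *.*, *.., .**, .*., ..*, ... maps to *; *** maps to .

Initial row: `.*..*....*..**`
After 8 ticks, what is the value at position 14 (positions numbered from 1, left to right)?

.

**************
..............
**************  (repeats tick 1; period 2)
tick 8: ..............
position 14 holds .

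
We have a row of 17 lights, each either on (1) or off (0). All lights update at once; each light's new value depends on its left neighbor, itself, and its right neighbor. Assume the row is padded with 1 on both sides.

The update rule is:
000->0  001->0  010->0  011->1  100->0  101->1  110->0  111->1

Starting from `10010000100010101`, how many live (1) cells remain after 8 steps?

00000000000001011
00000000000000111
00000000000000111  (fixed point — unchanged through step 8)
count of 1: 3

3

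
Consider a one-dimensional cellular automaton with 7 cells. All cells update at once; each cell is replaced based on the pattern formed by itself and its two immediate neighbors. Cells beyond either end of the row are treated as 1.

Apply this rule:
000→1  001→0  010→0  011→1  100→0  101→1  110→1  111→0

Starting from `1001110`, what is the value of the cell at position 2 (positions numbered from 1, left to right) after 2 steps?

0

step 1: 1001011
step 2: 1000110
position 2 holds 0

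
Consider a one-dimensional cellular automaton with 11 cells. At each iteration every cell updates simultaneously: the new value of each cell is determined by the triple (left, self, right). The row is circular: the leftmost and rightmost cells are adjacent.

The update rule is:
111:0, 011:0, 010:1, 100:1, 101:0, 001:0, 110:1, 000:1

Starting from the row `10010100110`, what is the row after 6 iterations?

00110100101

iteration 1: 11010110010
iteration 2: 01010011010
iteration 3: 01011001011
iteration 4: 01001101001
iteration 5: 01100101101
iteration 6: 00110100101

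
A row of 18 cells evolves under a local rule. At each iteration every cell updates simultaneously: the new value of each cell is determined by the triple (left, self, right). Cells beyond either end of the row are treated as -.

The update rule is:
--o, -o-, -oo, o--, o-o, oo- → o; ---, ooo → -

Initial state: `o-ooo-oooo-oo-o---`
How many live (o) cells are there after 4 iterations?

iteration 1: ooo-ooo--ooooooo--
iteration 2: o-ooo-oooo-----oo-
iteration 3: ooo-ooo--oo---oooo
iteration 4: o-ooo-oooooo-oo--o
count of o: 13

13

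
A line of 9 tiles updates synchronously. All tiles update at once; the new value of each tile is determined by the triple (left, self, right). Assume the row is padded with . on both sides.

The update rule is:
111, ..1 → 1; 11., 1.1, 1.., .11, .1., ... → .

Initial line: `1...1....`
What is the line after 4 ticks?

...1.....
..1......
.1.......
1........

1........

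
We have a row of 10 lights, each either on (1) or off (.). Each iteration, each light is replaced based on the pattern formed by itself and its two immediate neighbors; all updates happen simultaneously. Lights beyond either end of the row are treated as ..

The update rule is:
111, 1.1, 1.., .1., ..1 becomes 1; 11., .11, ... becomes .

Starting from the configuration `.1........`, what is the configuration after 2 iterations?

iteration 1: 111.......
iteration 2: .1.1......

.1.1......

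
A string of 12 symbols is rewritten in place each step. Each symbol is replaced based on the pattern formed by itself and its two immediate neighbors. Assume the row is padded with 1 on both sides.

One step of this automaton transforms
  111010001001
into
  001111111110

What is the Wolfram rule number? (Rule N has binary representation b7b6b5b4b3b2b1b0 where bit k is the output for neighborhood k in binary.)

119

position 0: 111 → 0  (bit 7 = 0)
position 2: 110 → 1  (bit 6 = 1)
position 3: 101 → 1  (bit 5 = 1)
position 5: 100 → 1  (bit 4 = 1)
position 11: 011 → 0  (bit 3 = 0)
position 4: 010 → 1  (bit 2 = 1)
position 7: 001 → 1  (bit 1 = 1)
position 6: 000 → 1  (bit 0 = 1)
bits b7..b0 = 01110111 = 119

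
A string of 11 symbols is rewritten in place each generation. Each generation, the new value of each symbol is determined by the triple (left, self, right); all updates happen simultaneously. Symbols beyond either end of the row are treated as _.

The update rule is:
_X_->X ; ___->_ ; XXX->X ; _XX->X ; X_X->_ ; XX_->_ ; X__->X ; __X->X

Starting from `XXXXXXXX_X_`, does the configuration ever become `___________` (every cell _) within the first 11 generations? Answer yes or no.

XXXXXXX__XX
XXXXXX_XXX_
XXXXX__XX_X
XXXX_XXX__X
XXX__XX_XXX
XX_XXX__XX_
X__XX_XXX_X
XXXX__XX__X
XXX_XXX_XXX
XX__XX__XX_
X_XXX_XXX_X
generation 11 is X_XXX_XXX_X, still not uniform _

no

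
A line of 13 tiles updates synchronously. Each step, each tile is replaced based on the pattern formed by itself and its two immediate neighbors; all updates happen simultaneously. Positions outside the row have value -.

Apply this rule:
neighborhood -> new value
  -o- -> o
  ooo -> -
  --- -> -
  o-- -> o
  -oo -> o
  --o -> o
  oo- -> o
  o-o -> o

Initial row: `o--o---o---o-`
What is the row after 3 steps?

step 1: ooooo-ooo-ooo
step 2: o---ooo-ooo-o
step 3: oo-oo-ooo-ooo

oo-oo-ooo-ooo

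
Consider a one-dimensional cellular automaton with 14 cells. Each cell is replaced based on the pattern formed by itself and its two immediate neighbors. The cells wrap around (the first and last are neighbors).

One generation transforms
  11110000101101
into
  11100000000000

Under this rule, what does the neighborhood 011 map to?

At position 10 the neighborhood is 011; the next row has 0 there.

0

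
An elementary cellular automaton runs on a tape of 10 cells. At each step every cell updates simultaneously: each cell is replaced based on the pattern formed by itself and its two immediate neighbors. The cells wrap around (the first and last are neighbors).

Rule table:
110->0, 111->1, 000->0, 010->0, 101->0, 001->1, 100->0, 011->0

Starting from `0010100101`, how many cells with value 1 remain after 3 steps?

0100001000
1000010000
0000100001
count of 1: 2

2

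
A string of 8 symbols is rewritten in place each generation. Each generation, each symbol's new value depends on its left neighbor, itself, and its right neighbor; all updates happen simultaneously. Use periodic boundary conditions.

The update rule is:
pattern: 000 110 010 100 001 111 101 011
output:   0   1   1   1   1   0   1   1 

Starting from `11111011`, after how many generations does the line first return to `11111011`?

00001110
00011011
10111111
11100000
10110001
11111011

6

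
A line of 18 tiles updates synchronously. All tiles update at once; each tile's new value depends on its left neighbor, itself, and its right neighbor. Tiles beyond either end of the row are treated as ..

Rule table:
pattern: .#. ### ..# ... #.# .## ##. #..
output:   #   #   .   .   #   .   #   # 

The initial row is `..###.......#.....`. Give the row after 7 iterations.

.........###.....#

iteration 1: ...###......##....
iteration 2: ....###......##...
iteration 3: .....###......##..
iteration 4: ......###......##.
iteration 5: .......###......##
iteration 6: ........###......#
iteration 7: .........###.....#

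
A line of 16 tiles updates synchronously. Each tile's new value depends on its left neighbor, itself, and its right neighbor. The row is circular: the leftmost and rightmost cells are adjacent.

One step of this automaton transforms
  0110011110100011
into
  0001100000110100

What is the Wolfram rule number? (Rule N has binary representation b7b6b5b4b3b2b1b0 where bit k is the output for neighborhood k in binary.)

position 6: 111 → 0  (bit 7 = 0)
position 2: 110 → 0  (bit 6 = 0)
position 0: 101 → 0  (bit 5 = 0)
position 3: 100 → 1  (bit 4 = 1)
position 1: 011 → 0  (bit 3 = 0)
position 10: 010 → 1  (bit 2 = 1)
position 4: 001 → 1  (bit 1 = 1)
position 12: 000 → 0  (bit 0 = 0)
bits b7..b0 = 00010110 = 22

22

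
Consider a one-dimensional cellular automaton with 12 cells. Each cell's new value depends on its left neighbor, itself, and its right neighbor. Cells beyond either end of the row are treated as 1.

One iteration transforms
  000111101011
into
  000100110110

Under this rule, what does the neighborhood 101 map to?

1

At position 7 the neighborhood is 101; the next row has 1 there.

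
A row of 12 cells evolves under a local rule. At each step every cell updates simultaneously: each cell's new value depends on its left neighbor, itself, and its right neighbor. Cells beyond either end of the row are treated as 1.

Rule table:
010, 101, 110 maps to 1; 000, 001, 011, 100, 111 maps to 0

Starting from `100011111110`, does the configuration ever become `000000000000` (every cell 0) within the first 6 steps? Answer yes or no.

no

step 1: 100000000011
step 2: 100000000000
step 3: 100000000000  (fixed point — unchanged through step 6)
step 6 is 100000000000, still not uniform 0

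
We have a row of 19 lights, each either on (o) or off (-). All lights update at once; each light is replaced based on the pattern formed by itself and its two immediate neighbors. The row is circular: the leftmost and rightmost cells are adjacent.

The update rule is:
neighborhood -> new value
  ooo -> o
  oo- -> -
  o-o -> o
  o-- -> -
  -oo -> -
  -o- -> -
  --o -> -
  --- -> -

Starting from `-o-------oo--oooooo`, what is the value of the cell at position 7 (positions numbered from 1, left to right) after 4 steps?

-

step 1: o-------------oooo-
step 2: ---------------oo-o
step 3: -----------------o-
step 4: -------------------
position 7 holds -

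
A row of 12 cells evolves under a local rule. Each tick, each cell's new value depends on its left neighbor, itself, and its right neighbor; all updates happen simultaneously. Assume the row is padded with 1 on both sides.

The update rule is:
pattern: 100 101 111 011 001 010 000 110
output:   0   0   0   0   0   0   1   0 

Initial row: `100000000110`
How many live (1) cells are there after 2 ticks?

2

001111110000
000000000110
count of 1: 2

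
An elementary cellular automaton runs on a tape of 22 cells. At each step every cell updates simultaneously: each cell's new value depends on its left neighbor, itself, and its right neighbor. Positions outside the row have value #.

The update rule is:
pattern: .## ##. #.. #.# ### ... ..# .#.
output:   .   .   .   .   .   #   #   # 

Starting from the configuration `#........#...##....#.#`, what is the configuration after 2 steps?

..########.##...####..
.#............##.....#

.#............##.....#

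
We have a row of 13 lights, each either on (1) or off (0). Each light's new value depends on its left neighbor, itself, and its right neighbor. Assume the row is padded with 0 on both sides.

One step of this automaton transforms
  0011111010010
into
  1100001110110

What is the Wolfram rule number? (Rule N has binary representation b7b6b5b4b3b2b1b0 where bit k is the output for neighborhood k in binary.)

position 3: 111 → 0  (bit 7 = 0)
position 6: 110 → 1  (bit 6 = 1)
position 7: 101 → 1  (bit 5 = 1)
position 9: 100 → 0  (bit 4 = 0)
position 2: 011 → 0  (bit 3 = 0)
position 8: 010 → 1  (bit 2 = 1)
position 1: 001 → 1  (bit 1 = 1)
position 0: 000 → 1  (bit 0 = 1)
bits b7..b0 = 01100111 = 103

103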